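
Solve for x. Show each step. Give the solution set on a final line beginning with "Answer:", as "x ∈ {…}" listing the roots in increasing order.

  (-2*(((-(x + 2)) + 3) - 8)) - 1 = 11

Step 1. [(-2*(((-(x + 2)) + 3) - 8)) - 1 = 11] -1 is outermost — add 1 both sides. So sub: -2*(((-(x + 2)) + 3) - 8) = 12.
Step 2. [-2*(((-(x + 2)) + 3) - 8) = 12] divide by the outer -2. So div: ((-(x + 2)) + 3) - 8 = -6.
Step 3. [((-(x + 2)) + 3) - 8 = -6] -8 is outermost — add 8 both sides ⇒ sub: (-(x + 2)) + 3 = 2.
Step 4. [(-(x + 2)) + 3 = 2] 3 comes off first (subtract 3). So sub: -(x + 2) = -1.
Step 5. [-(x + 2) = -1] flip signs both sides ⇒ neg: x + 2 = 1.
Step 6. [x + 2 = 1] +2 is outermost — subtract 2 both sides ⇒ sub: x = -1.

Answer: x ∈ {-1}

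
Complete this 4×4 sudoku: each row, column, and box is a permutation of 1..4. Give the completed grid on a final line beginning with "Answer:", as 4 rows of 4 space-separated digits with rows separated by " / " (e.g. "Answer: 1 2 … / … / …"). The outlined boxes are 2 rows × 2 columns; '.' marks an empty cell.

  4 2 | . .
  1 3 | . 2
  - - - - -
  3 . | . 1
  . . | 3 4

Step 1. [r2c3∈{4}] only 4 remains possible at r2c3 ⇒ r2c3=4.
Step 2. [r1c4∈{3}] r1c4 has the single candidate 3 ⇒ r1c4=3.
Step 3. [r1c3∈{1}] r1c3 is down to just 1 ⇒ r1c3=1.
Step 4. [r3c3∈{2}] r3c3's peers cover all but 2. So r3c3=2.
Step 5. [r4c1∈{2}] r4c1's peers cover all but 2 ⇒ r4c1=2.
Step 6. [r3c2∈{4}] r3c2 is down to just 4. So r3c2=4.
Step 7. [r4c2∈{1}] r4c2 has the single candidate 1 ⇒ r4c2=1.

Answer: 4 2 1 3 / 1 3 4 2 / 3 4 2 1 / 2 1 3 4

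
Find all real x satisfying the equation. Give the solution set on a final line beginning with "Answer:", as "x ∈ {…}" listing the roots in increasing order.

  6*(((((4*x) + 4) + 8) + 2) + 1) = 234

Step 1. [6*(((((4*x) + 4) + 8) + 2) + 1) = 234] leading coefficient 6: divide by 6 ⇒ div: ((((4*x) + 4) + 8) + 2) + 1 = 39.
Step 2. [((((4*x) + 4) + 8) + 2) + 1 = 39] the outer +1 inverts by subtracting 1. So sub: (((4*x) + 4) + 8) + 2 = 38.
Step 3. [(((4*x) + 4) + 8) + 2 = 38] the outer +2 inverts by subtracting 2 ⇒ sub: ((4*x) + 4) + 8 = 36.
Step 4. [((4*x) + 4) + 8 = 36] peel the +8: subtract 8 from each side, so sub: (4*x) + 4 = 28.
Step 5. [(4*x) + 4 = 28] 4 comes off first (subtract 4). So sub: 4*x = 24.
Step 6. [4*x = 24] leading coefficient 4: divide by 4. So div: x = 6.

Answer: x ∈ {6}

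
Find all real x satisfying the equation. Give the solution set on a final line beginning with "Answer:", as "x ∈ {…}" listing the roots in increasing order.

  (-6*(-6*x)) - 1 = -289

Step 1. [(-6*(-6*x)) - 1 = -289] 1 comes off first (add 1) ⇒ sub: -6*(-6*x) = -288.
Step 2. [-6*(-6*x) = -288] -6 out front; divide by -6 ⇒ div: -6*x = 48.
Step 3. [-6*x = 48] leading coefficient -6: divide by -6 ⇒ div: x = -8.

Answer: x ∈ {-8}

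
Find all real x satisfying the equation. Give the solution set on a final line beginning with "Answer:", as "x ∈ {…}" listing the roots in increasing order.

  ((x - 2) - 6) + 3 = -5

Step 1. [((x - 2) - 6) + 3 = -5] peel the +3: subtract 3 from each side. So sub: (x - 2) - 6 = -8.
Step 2. [(x - 2) - 6 = -8] the outer -6 inverts by adding 6. So sub: x - 2 = -2.
Step 3. [x - 2 = -2] peel the -2: add 2 from each side ⇒ sub: x = 0.

Answer: x ∈ {0}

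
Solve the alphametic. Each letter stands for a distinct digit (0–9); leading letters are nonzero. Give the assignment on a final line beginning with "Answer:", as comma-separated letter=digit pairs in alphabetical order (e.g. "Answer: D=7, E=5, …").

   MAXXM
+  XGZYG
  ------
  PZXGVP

Step 1. [col 1: M + G ≡ P (mod 10)] several values work for M in column 1 (M + G ≡ P (mod 10), carry-in 0); try M=9. So M=9.
Step 2. [col 1: M + G ≡ P (mod 10)] several values work for G in column 1 (M + G ≡ P (mod 10), carry-in 0); try G=2. So G=2.
Step 3. [col 1: M + G ≡ P (mod 10)] in column 1 we have M+G≡P with carry-in 0; given M=9, G=2 and digits 2,9 already taken and all letters distinct, that pins P to 1 ⇒ P=1.
Step 4. [col 2: X + Y ≡ V (mod 10)] no forcing yet in column 2 (carry-in 1); X=6 is free and consistent — try it, so X=6.
Step 5. [col 2: X + Y ≡ V (mod 10)] column 2 (X + Y ≡ V (mod 10), carry-in 1) doesn't pin Y yet; pick Y=7 and continue, so Y=7.
Step 6. [col 2: X + Y ≡ V (mod 10)] from column 2 (X=6, Y=7, carry-in 1, digits 1,2,6,7,9 already taken and all letters distinct): V must equal 4, so V=4.
Step 7. [col 3: X + Z ≡ G (mod 10)] column 3: given X=6, G=2, carry-in 1, and digits 1,2,4,6,7,9 already taken and all letters distinct, X+Z≡G (mod 10) forces Z=5 ⇒ Z=5.
Step 8. [col 4: A + G ≡ X (mod 10)] column 4: given G=2, X=6, carry-in 1, and digits 1,2,4,5,6,7,9 already taken and all letters distinct, A+G≡X (mod 10) forces A=3, so A=3.

Answer: A=3, G=2, M=9, P=1, V=4, X=6, Y=7, Z=5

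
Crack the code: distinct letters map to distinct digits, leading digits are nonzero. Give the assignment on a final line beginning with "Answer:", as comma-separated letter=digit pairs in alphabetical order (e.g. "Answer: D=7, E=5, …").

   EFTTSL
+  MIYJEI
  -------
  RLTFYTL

Step 1. [col 1: L + I ≡ L (mod 10)] column 1 reads L+I+carry(0)=L with nothing yet; with all letters distinct, none taken yet, the only value for I is 0 ⇒ I=0.
Step 2. [col 1: L + I ≡ L (mod 10)] L=4 is one option consistent with column 1 (L + I ≡ L (mod 10), carry-in 0) — take it ⇒ L=4.
Step 3. [col 2: S + E ≡ T (mod 10)] S=7 is one option consistent with column 2 (S + E ≡ T (mod 10), carry-in 0) — take it ⇒ S=7.
Step 4. [col 2: S + E ≡ T (mod 10)] no forcing yet in column 2 (carry-in 0); T=3 is free and consistent — try it, so T=3.
Step 5. [R] R is the leading digit of a 7-digit sum of two 6-digit numbers; the final carry is exactly 1 ⇒ R=1.
Step 6. [col 2: S + E ≡ T (mod 10)] column 2 reads S+E+carry(0)=T with S=7, T=3; with digits 0,1,3,4,7 already taken and all letters distinct, the only value for E is 6, so E=6.
Step 7. [col 3: T + J ≡ Y (mod 10)] no forcing yet in column 3 (carry-in 1); Y=9 is free and consistent — try it. So Y=9.
Step 8. [col 3: T + J ≡ Y (mod 10)] from column 3 (T=3, Y=9, carry-in 1, digits 0,1,3,4,6,7,9 already taken and all letters distinct): J must equal 5. So J=5.
Step 9. [col 4: T + Y ≡ F (mod 10)] from column 4 (T=3, Y=9, carry-in 0, digits 0,1,3,4,5,6,7,9 already taken and all letters distinct): F must equal 2, so F=2.
Step 10. [col 6: E + M ≡ L (mod 10)] from column 6 (E=6, L=4, carry-in 0, digits 0,1,2,3,4,5,6,7,9 already taken and all letters distinct): M must equal 8 ⇒ M=8.

Answer: E=6, F=2, I=0, J=5, L=4, M=8, R=1, S=7, T=3, Y=9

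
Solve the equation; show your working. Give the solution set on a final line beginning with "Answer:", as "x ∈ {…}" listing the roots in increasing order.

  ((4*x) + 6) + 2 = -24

Step 1. [((4*x) + 6) + 2 = -24] the outer +2 inverts by subtracting 2, so sub: (4*x) + 6 = -26.
Step 2. [(4*x) + 6 = -26] subtract 6: x sits inside (… + 6) ⇒ sub: 4*x = -32.
Step 3. [4*x = -32] divide by the outer 4. So div: x = -8.

Answer: x ∈ {-8}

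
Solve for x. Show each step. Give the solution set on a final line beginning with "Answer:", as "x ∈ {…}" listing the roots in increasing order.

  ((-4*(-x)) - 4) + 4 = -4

Step 1. [((-4*(-x)) - 4) + 4 = -4] +4 is outermost — subtract 4 both sides, so sub: (-4*(-x)) - 4 = -8.
Step 2. [(-4*(-x)) - 4 = -8] 4 comes off first (add 4) ⇒ sub: -4*(-x) = -4.
Step 3. [-4*(-x) = -4] divide by the outer -4. So div: -x = 1.
Step 4. [-x = 1] flip signs both sides ⇒ neg: x = -1.

Answer: x ∈ {-1}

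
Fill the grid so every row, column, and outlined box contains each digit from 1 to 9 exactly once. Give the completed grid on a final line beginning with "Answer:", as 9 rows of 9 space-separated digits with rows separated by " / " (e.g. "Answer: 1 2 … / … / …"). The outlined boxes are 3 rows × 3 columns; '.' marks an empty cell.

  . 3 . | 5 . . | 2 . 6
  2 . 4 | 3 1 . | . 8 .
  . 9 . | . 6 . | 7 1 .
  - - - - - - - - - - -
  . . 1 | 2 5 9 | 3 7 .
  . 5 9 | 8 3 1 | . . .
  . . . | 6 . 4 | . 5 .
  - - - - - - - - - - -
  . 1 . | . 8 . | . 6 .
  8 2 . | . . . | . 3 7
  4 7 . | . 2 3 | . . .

Step 1. [r9c8∈{9}] r9c8 has the single candidate 9 ⇒ r9c8=9.
Step 2. [r5c1∈{6,7}] in row 5, 7 fits only at r5c1 ⇒ r5c1=7.
Step 3. [r3c4∈{4}] r3c4 is down to just 4, so r3c4=4.
Step 4. [r7c9∈{2,4,5}] in row 7, 2 fits only at r7c9, so r7c9=2.
Step 5. [r6c2∈{8}] r6c2 is down to just 8, so r6c2=8.
Step 6. [r1c3∈{7,8}] across col 3, 7 lands solely at r1c3 ⇒ r1c3=7.
Step 7. [r5c9∈{4}] only 4 remains possible at r5c9 ⇒ r5c9=4.
Step 8. [r9c7∈{1,5,8}] 8 has one home in col 7: r9c7. So r9c7=8.
Step 9. [r3c1∈{5}] only 5 remains possible at r3c1 ⇒ r3c1=5.
Step 10. [r8c6∈{5,6}] across col 6, 6 lands solely at r8c6, so r8c6=6.
Step 11. [r7c6∈{5,7}] across col 6, 5 lands solely at r7c6 ⇒ r7c6=5.
Step 12. [r8c3∈{5}] nothing but 5 survives at r8c3 ⇒ r8c3=5.
Step 13. [r7c1∈{3,9}] in col 1, 9 fits only at r7c1. So r7c1=9.
Step 14. [r9c9∈{1,5}] r9c9 is the only open cell in row 9 admitting 5, so r9c9=5.
Step 15. [r8c7∈{1,4}] 1 has one home in box 9: r8c7. So r8c7=1.
Step 16. [r2c9∈{9}] r2c9 is down to just 9. So r2c9=9.
Step 17. [r1c5∈{9}] r1c5's peers cover all but 9 ⇒ r1c5=9.
Step 18. [r6c3∈{2,3}] 2 has one home in row 6: r6c3. So r6c3=2.
Step 19. [r3c3∈{8}] r3c3's peers cover all but 8 ⇒ r3c3=8.
Step 20. [r4c1∈{6}] nothing but 6 survives at r4c1. So r4c1=6.
Step 21. [r7c7∈{4}] r7c7 has the single candidate 4 ⇒ r7c7=4.
Step 22. [r8c5∈{4}] only 4 remains possible at r8c5, so r8c5=4.
Step 23. [r5c8∈{2}] r5c8 is down to just 2, so r5c8=2.
Step 24. [r6c7∈{9}] only 9 remains possible at r6c7, so r6c7=9.
Step 25. [r4c2∈{4}] r4c2 has the single candidate 4. So r4c2=4.
Step 26. [r8c4∈{9}] r8c4 has the single candidate 9 ⇒ r8c4=9.
Step 27. [r3c6∈{2}] r3c6's peers cover all but 2, so r3c6=2.
Step 28. [r5c7∈{6}] r5c7's peers cover all but 6. So r5c7=6.
Step 29. [r4c9∈{8}] only 8 remains possible at r4c9, so r4c9=8.
Step 30. [r1c1∈{1}] r1c1's peers cover all but 1, so r1c1=1.
Step 31. [r9c3∈{6}] r9c3 is down to just 6. So r9c3=6.
Step 32. [r6c1∈{3}] r6c1's peers cover all but 3, so r6c1=3.
Step 33. [r2c7∈{5}] r2c7's peers cover all but 5. So r2c7=5.
Step 34. [r6c5∈{7}] nothing but 7 survives at r6c5 ⇒ r6c5=7.
Step 35. [r6c9∈{1}] r6c9's peers cover all but 1 ⇒ r6c9=1.
Step 36. [r7c4∈{7}] r7c4 has the single candidate 7, so r7c4=7.
Step 37. [r2c2∈{6}] r2c2's peers cover all but 6 ⇒ r2c2=6.
Step 38. [r3c9∈{3}] r3c9 is down to just 3, so r3c9=3.
Step 39. [r7c3∈{3}] r7c3 is down to just 3, so r7c3=3.
Step 40. [r2c6∈{7}] r2c6 has the single candidate 7, so r2c6=7.
Step 41. [r1c8∈{4}] r1c8 is down to just 4, so r1c8=4.
Step 42. [r1c6∈{8}] only 8 remains possible at r1c6. So r1c6=8.
Step 43. [r9c4∈{1}] r9c4 has the single candidate 1, so r9c4=1.

Answer: 1 3 7 5 9 8 2 4 6 / 2 6 4 3 1 7 5 8 9 / 5 9 8 4 6 2 7 1 3 / 6 4 1 2 5 9 3 7 8 / 7 5 9 8 3 1 6 2 4 / 3 8 2 6 7 4 9 5 1 / 9 1 3 7 8 5 4 6 2 / 8 2 5 9 4 6 1 3 7 / 4 7 6 1 2 3 8 9 5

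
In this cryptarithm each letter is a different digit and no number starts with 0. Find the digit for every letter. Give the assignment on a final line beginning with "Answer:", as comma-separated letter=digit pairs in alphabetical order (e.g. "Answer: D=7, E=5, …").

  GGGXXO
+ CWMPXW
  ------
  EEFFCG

Step 1. [col 1: O + W ≡ G (mod 10)] O=9 is one option consistent with column 1 (O + W ≡ G (mod 10), carry-in 0) — take it, so O=9.
Step 2. [col 1: O + W ≡ G (mod 10)] W=4 is one option consistent with column 1 (O + W ≡ G (mod 10), carry-in 0) — take it. So W=4.
Step 3. [col 1: O + W ≡ G (mod 10)] in column 1 we have O+W≡G with carry-in 0; given O=9, W=4 and digits 4,9 already taken and all letters distinct, that pins G to 3. So G=3.
Step 4. [col 2: X + X ≡ C (mod 10)] no forcing yet in column 2 (carry-in 1); C=5 is free and consistent — try it, so C=5.
Step 5. [col 2: X + X ≡ C (mod 10)] column 2 (X + X ≡ C (mod 10), carry-in 1) doesn't pin X yet; pick X=7 and continue. So X=7.
Step 6. [col 3: X + P ≡ F (mod 10)] no forcing yet in column 3 (carry-in 1); P=2 is free and consistent — try it ⇒ P=2.
Step 7. [col 3: X + P ≡ F (mod 10)] from column 3 (X=7, P=2, carry-in 1, digits 2,3,4,5,7,9 already taken and all letters distinct): F must equal 0. So F=0.
Step 8. [col 4: G + M ≡ F (mod 10)] column 4: given G=3, F=0, carry-in 1, and digits 0,2,3,4,5,7,9 already taken and all letters distinct, G+M≡F (mod 10) forces M=6, so M=6.
Step 9. [col 5: G + W ≡ E (mod 10)] column 5: given G=3, W=4, carry-in 1, and digits 0,2,3,4,5,6,7,9 already taken and all letters distinct, G+W≡E (mod 10) forces E=8 ⇒ E=8.

Answer: C=5, E=8, F=0, G=3, M=6, O=9, P=2, W=4, X=7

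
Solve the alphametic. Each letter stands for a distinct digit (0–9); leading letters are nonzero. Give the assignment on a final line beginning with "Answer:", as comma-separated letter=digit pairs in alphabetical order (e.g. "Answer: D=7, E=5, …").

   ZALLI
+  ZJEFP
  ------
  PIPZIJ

Step 1. [col 1: I + P ≡ J (mod 10)] J=4 is one option consistent with column 1 (I + P ≡ J (mod 10), carry-in 0) — take it. So J=4.
Step 2. [col 1: I + P ≡ J (mod 10)] column 1 (I + P ≡ J (mod 10), carry-in 0) doesn't pin P yet; pick P=1 and continue, so P=1.
Step 3. [col 1: I + P ≡ J (mod 10)] column 1: given P=1, J=4, carry-in 0, and digits 1,4 already taken and all letters distinct, I+P≡J (mod 10) forces I=3, so I=3.
Step 4. [col 2: L + F ≡ I (mod 10)] several values work for L in column 2 (L + F ≡ I (mod 10), carry-in 0); try L=5. So L=5.
Step 5. [col 2: L + F ≡ I (mod 10)] from column 2 (L=5, I=3, carry-in 0, digits 1,3,4,5 already taken and all letters distinct): F must equal 8, so F=8.
Step 6. [col 3: L + E ≡ Z (mod 10)] several values work for Z in column 3 (L + E ≡ Z (mod 10), carry-in 1); try Z=6, so Z=6.
Step 7. [col 3: L + E ≡ Z (mod 10)] column 3: given L=5, Z=6, carry-in 1, and digits 1,3,4,5,6,8 already taken and all letters distinct, L+E≡Z (mod 10) forces E=0. So E=0.
Step 8. [col 4: A + J ≡ P (mod 10)] column 4 reads A+J+carry(0)=P with J=4, P=1; with digits 0,1,3,4,5,6,8 already taken and all letters distinct, the only value for A is 7 ⇒ A=7.

Answer: A=7, E=0, F=8, I=3, J=4, L=5, P=1, Z=6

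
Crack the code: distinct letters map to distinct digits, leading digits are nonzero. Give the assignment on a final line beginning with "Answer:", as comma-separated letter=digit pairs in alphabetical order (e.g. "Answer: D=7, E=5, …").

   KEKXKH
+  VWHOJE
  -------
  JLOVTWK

Step 1. [col 1: H + E ≡ K (mod 10)] column 1 (H + E ≡ K (mod 10), carry-in 0) doesn't pin E yet; pick E=2 and continue ⇒ E=2.
Step 2. [col 1: H + E ≡ K (mod 10)] column 1 (H + E ≡ K (mod 10), carry-in 0) doesn't pin K yet; pick K=9 and continue, so K=9.
Step 3. [col 1: H + E ≡ K (mod 10)] in column 1 we have H+E≡K with carry-in 0; given E=2, K=9 and digits 2,9 already taken and all letters distinct, that pins H to 7 ⇒ H=7.
Step 4. [col 2: K + J ≡ W (mod 10)] no forcing yet in column 2 (carry-in 0); J=1 is free and consistent — try it ⇒ J=1.
Step 5. [col 2: K + J ≡ W (mod 10)] column 2 reads K+J+carry(0)=W with K=9, J=1; with digits 1,2,7,9 already taken and all letters distinct, the only value for W is 0, so W=0.
Step 6. [col 3: X + O ≡ T (mod 10)] several values work for T in column 3 (X + O ≡ T (mod 10), carry-in 1); try T=8, so T=8.
Step 7. [col 3: X + O ≡ T (mod 10)] no forcing yet in column 3 (carry-in 1); X=4 is free and consistent — try it ⇒ X=4.
Step 8. [col 3: X + O ≡ T (mod 10)] column 3: given X=4, T=8, carry-in 1, and digits 0,1,2,4,7,8,9 already taken and all letters distinct, X+O≡T (mod 10) forces O=3. So O=3.
Step 9. [col 4: K + H ≡ V (mod 10)] from column 4 (K=9, H=7, carry-in 0, digits 0,1,2,3,4,7,8,9 already taken and all letters distinct): V must equal 6, so V=6.
Step 10. [col 6: K + V ≡ L (mod 10)] from column 6 (K=9, V=6, carry-in 0, digits 0,1,2,3,4,6,7,8,9 already taken and all letters distinct): L must equal 5, so L=5.

Answer: E=2, H=7, J=1, K=9, L=5, O=3, T=8, V=6, W=0, X=4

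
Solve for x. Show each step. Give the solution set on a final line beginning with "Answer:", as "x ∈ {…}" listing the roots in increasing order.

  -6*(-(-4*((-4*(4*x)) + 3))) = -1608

Step 1. [-6*(-(-4*((-4*(4*x)) + 3))) = -1608] divide by the outer -6, so div: -(-4*((-4*(4*x)) + 3)) = 268.
Step 2. [-(-4*((-4*(4*x)) + 3)) = 268] leading − — multiply by −1. So neg: -4*((-4*(4*x)) + 3) = -268.
Step 3. [-4*((-4*(4*x)) + 3) = -268] divide by the outer -4, so div: (-4*(4*x)) + 3 = 67.
Step 4. [(-4*(4*x)) + 3 = 67] the outer +3 inverts by subtracting 3, so sub: -4*(4*x) = 64.
Step 5. [-4*(4*x) = 64] -4·(inner) — divide through by -4, so div: 4*x = -16.
Step 6. [4*x = -16] divide by the outer 4. So div: x = -4.

Answer: x ∈ {-4}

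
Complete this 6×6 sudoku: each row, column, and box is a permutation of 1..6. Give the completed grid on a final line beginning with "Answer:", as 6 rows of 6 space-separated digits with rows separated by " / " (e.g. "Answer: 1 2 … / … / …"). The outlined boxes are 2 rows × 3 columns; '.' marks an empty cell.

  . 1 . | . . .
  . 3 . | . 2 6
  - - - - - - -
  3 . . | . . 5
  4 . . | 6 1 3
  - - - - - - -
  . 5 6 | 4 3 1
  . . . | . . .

Step 1. [r6c6∈{2}] r6c6 has the single candidate 2, so r6c6=2.
Step 2. [r2c1∈{5}] r2c1 is down to just 5 ⇒ r2c1=5.
Step 3. [r4c2∈{2}] only 2 remains possible at r4c2. So r4c2=2.
Step 4. [r6c4∈{5}] only 5 remains possible at r6c4, so r6c4=5.
Step 5. [r6c3∈{1,3,4}] in row 6, 3 fits only at r6c3, so r6c3=3.
Step 6. [r1c6∈{4}] only 4 remains possible at r1c6, so r1c6=4.
Step 7. [r1c3∈{2}] r1c3 has the single candidate 2. So r1c3=2.
Step 8. [r3c3∈{1}] nothing but 1 survives at r3c3. So r3c3=1.
Step 9. [r4c3∈{5}] only 5 remains possible at r4c3, so r4c3=5.
Step 10. [r3c2∈{6}] only 6 remains possible at r3c2, so r3c2=6.
Step 11. [r2c4∈{1}] r2c4's peers cover all but 1, so r2c4=1.
Step 12. [r3c4∈{2}] r3c4's peers cover all but 2. So r3c4=2.
Step 13. [r3c5∈{4}] nothing but 4 survives at r3c5 ⇒ r3c5=4.
Step 14. [r5c1∈{2}] r5c1 has the single candidate 2, so r5c1=2.
Step 15. [r6c1∈{1}] r6c1's peers cover all but 1, so r6c1=1.
Step 16. [r1c4∈{3}] r1c4 is down to just 3 ⇒ r1c4=3.
Step 17. [r2c3∈{4}] r2c3 is down to just 4. So r2c3=4.
Step 18. [r1c1∈{6}] r1c1 has the single candidate 6 ⇒ r1c1=6.
Step 19. [r1c5∈{5}] only 5 remains possible at r1c5. So r1c5=5.
Step 20. [r6c2∈{4}] only 4 remains possible at r6c2, so r6c2=4.
Step 21. [r6c5∈{6}] r6c5 has the single candidate 6. So r6c5=6.

Answer: 6 1 2 3 5 4 / 5 3 4 1 2 6 / 3 6 1 2 4 5 / 4 2 5 6 1 3 / 2 5 6 4 3 1 / 1 4 3 5 6 2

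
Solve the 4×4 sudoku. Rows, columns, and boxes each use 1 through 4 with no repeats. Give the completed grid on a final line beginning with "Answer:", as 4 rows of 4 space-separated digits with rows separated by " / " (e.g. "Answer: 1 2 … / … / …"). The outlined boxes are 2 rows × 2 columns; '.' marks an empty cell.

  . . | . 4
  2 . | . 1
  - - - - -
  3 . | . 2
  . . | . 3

Step 1. [r4c1∈{1,4}] r4c1 is the only open cell in col 1 admitting 4. So r4c1=4.
Step 2. [r3c2∈{1}] nothing but 1 survives at r3c2, so r3c2=1.
Step 3. [r1c2∈{3}] r1c2 is down to just 3. So r1c2=3.
Step 4. [r1c1∈{1}] r1c1 has the single candidate 1 ⇒ r1c1=1.
Step 5. [r4c3∈{1}] r4c3's peers cover all but 1 ⇒ r4c3=1.
Step 6. [r1c3∈{2}] only 2 remains possible at r1c3. So r1c3=2.
Step 7. [r4c2∈{2}] r4c2's peers cover all but 2, so r4c2=2.
Step 8. [r2c3∈{3}] r2c3 has the single candidate 3, so r2c3=3.
Step 9. [r3c3∈{4}] r3c3 is down to just 4 ⇒ r3c3=4.
Step 10. [r2c2∈{4}] r2c2's peers cover all but 4 ⇒ r2c2=4.

Answer: 1 3 2 4 / 2 4 3 1 / 3 1 4 2 / 4 2 1 3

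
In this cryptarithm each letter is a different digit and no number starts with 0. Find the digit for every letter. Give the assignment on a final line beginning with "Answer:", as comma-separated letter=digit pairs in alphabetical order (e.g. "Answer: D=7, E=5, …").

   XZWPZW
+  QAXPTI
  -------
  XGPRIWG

Step 1. [col 1: W + I ≡ G (mod 10)] several values work for I in column 1 (W + I ≡ G (mod 10), carry-in 0); try I=4 ⇒ I=4.
Step 2. [col 1: W + I ≡ G (mod 10)] several values work for G in column 1 (W + I ≡ G (mod 10), carry-in 0); try G=0 ⇒ G=0.
Step 3. [X] the sum has 7 digits but both addends have 6; that extra leading digit X is the final carry, namely 1 ⇒ X=1.
Step 4. [col 1: W + I ≡ G (mod 10)] column 1 reads W+I+carry(0)=G with I=4, G=0; with digits 0,1,4 already taken and all letters distinct, the only value for W is 6. So W=6.
Step 5. [col 2: Z + T ≡ W (mod 10)] column 2 (Z + T ≡ W (mod 10), carry-in 1) doesn't pin T yet; pick T=3 and continue. So T=3.
Step 6. [col 2: Z + T ≡ W (mod 10)] in column 2 we have Z+T≡W with carry-in 1; given T=3, W=6 and digits 0,1,3,4,6 already taken and all letters distinct, that pins Z to 2, so Z=2.
Step 7. [col 3: P + P ≡ I (mod 10)] column 3 reads P+P+carry(0)=I with I=4; with digits 0,1,2,3,4,6 already taken and all letters distinct, the only value for P is 7, so P=7.
Step 8. [col 4: W + X ≡ R (mod 10)] from column 4 (W=6, X=1, carry-in 1, digits 0,1,2,3,4,6,7 already taken and all letters distinct): R must equal 8. So R=8.
Step 9. [col 5: Z + A ≡ P (mod 10)] column 5 reads Z+A+carry(0)=P with Z=2, P=7; with digits 0,1,2,3,4,6,7,8 already taken and all letters distinct, the only value for A is 5, so A=5.
Step 10. [col 6: X + Q ≡ G (mod 10)] from column 6 (X=1, G=0, carry-in 0, digits 0,1,2,3,4,5,6,7,8 already taken and all letters distinct): Q must equal 9. So Q=9.

Answer: A=5, G=0, I=4, P=7, Q=9, R=8, T=3, W=6, X=1, Z=2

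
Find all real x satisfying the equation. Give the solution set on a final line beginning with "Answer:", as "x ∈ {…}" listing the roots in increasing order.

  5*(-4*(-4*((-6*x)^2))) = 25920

Step 1. [5*(-4*(-4*((-6*x)^2))) = 25920] divide by the outer 5. So div: -4*(-4*((-6*x)^2)) = 5184.
Step 2. [-4*(-4*((-6*x)^2)) = 5184] divide by the outer -4, so div: -4*((-6*x)^2) = -1296.
Step 3. [-4*((-6*x)^2) = -1296] divide by the outer -4, so div: (-6*x)^2 = 324.
Step 4. [(-6*x)^2 = 324] √ both sides: 324 ≥ 0 gives two branches ⇒ sqrt: -6*x = 18 or -18.
Step 5. [-6*x = 18 or -18] leading coefficient -6: divide by -6 ⇒ div: x = -3 or 3.

Answer: x ∈ {-3, 3}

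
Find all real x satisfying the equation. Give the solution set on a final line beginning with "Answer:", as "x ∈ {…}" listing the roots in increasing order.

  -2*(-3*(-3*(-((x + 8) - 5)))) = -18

Step 1. [-2*(-3*(-3*(-((x + 8) - 5)))) = -18] -2 out front; divide by -2 ⇒ div: -3*(-3*(-((x + 8) - 5))) = 9.
Step 2. [-3*(-3*(-((x + 8) - 5))) = 9] LHS = -3·(…); ÷-3 both sides ⇒ div: -3*(-((x + 8) - 5)) = -3.
Step 3. [-3*(-((x + 8) - 5)) = -3] -3·(inner) — divide through by -3. So div: -((x + 8) - 5) = 1.
Step 4. [-((x + 8) - 5) = 1] leading − — multiply by −1. So neg: (x + 8) - 5 = -1.
Step 5. [(x + 8) - 5 = -1] peel the -5: add 5 from each side. So sub: x + 8 = 4.
Step 6. [x + 8 = 4] subtract 8: x sits inside (… + 8) ⇒ sub: x = -4.

Answer: x ∈ {-4}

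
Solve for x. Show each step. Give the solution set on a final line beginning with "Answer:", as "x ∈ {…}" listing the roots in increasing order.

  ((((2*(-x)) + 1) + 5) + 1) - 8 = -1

Step 1. [((((2*(-x)) + 1) + 5) + 1) - 8 = -1] 8 comes off first (add 8) ⇒ sub: (((2*(-x)) + 1) + 5) + 1 = 7.
Step 2. [(((2*(-x)) + 1) + 5) + 1 = 7] peel the +1: subtract 1 from each side ⇒ sub: ((2*(-x)) + 1) + 5 = 6.
Step 3. [((2*(-x)) + 1) + 5 = 6] subtract 5: x sits inside (… + 5), so sub: (2*(-x)) + 1 = 1.
Step 4. [(2*(-x)) + 1 = 1] 1 comes off first (subtract 1) ⇒ sub: 2*(-x) = 0.
Step 5. [2*(-x) = 0] divide by the outer 2 ⇒ div: -x = 0.
Step 6. [-x = 0] leading − — multiply by −1 ⇒ neg: x = 0.

Answer: x ∈ {0}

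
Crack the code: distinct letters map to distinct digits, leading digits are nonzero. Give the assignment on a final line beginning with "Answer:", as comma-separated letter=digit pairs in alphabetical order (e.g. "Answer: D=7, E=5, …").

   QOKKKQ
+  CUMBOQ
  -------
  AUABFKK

Step 1. [col 1: Q + Q ≡ K (mod 10)] Q=8 is one option consistent with column 1 (Q + Q ≡ K (mod 10), carry-in 0) — take it ⇒ Q=8.
Step 2. [A] A is the leading digit of a 7-digit sum of two 6-digit numbers; the final carry is exactly 1. So A=1.
Step 3. [col 1: Q + Q ≡ K (mod 10)] column 1: given Q=8, carry-in 0, and digits 1,8 already taken and all letters distinct, Q+Q≡K (mod 10) forces K=6. So K=6.
Step 4. [col 2: K + O ≡ K (mod 10)] column 2 reads K+O+carry(1)=K with K=6; with digits 1,6,8 already taken and all letters distinct, the only value for O is 9. So O=9.
Step 5. [col 3: K + B ≡ F (mod 10)] no forcing yet in column 3 (carry-in 1); F=4 is free and consistent — try it ⇒ F=4.
Step 6. [col 3: K + B ≡ F (mod 10)] column 3: given K=6, F=4, carry-in 1, and digits 1,4,6,8,9 already taken and all letters distinct, K+B≡F (mod 10) forces B=7 ⇒ B=7.
Step 7. [col 4: K + M ≡ B (mod 10)] from column 4 (K=6, B=7, carry-in 1, digits 1,4,6,7,8,9 already taken and all letters distinct): M must equal 0 ⇒ M=0.
Step 8. [col 5: O + U ≡ A (mod 10)] from column 5 (O=9, A=1, carry-in 0, digits 0,1,4,6,7,8,9 already taken and all letters distinct): U must equal 2. So U=2.
Step 9. [col 6: Q + C ≡ U (mod 10)] column 6 reads Q+C+carry(1)=U with Q=8, U=2; with digits 0,1,2,4,6,7,8,9 already taken and all letters distinct, the only value for C is 3, so C=3.

Answer: A=1, B=7, C=3, F=4, K=6, M=0, O=9, Q=8, U=2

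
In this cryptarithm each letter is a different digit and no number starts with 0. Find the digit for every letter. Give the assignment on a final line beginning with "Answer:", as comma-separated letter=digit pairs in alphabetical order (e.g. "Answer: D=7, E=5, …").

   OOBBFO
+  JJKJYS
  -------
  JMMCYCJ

Step 1. [col 1: O + S ≡ J (mod 10)] column 1 (O + S ≡ J (mod 10), carry-in 0) doesn't pin J yet; pick J=1 and continue, so J=1.
Step 2. [col 1: O + S ≡ J (mod 10)] column 1 (O + S ≡ J (mod 10), carry-in 0) doesn't pin S yet; pick S=3 and continue ⇒ S=3.
Step 3. [col 1: O + S ≡ J (mod 10)] column 1: given S=3, J=1, carry-in 0, and digits 1,3 already taken and all letters distinct, O+S≡J (mod 10) forces O=8 ⇒ O=8.
Step 4. [col 2: F + Y ≡ C (mod 10)] column 2 (F + Y ≡ C (mod 10), carry-in 1) doesn't pin C yet; pick C=4 and continue. So C=4.
Step 5. [col 2: F + Y ≡ C (mod 10)] column 2 (F + Y ≡ C (mod 10), carry-in 1) doesn't pin F yet; pick F=6 and continue, so F=6.
Step 6. [col 2: F + Y ≡ C (mod 10)] from column 2 (F=6, C=4, carry-in 1, digits 1,3,4,6,8 already taken and all letters distinct): Y must equal 7, so Y=7.
Step 7. [col 3: B + J ≡ Y (mod 10)] column 3: given J=1, Y=7, carry-in 1, and digits 1,3,4,6,7,8 already taken and all letters distinct, B+J≡Y (mod 10) forces B=5 ⇒ B=5.
Step 8. [col 4: B + K ≡ C (mod 10)] column 4 reads B+K+carry(0)=C with B=5, C=4; with digits 1,3,4,5,6,7,8 already taken and all letters distinct, the only value for K is 9, so K=9.
Step 9. [col 5: O + J ≡ M (mod 10)] from column 5 (O=8, J=1, carry-in 1, digits 1,3,4,5,6,7,8,9 already taken and all letters distinct): M must equal 0 ⇒ M=0.

Answer: B=5, C=4, F=6, J=1, K=9, M=0, O=8, S=3, Y=7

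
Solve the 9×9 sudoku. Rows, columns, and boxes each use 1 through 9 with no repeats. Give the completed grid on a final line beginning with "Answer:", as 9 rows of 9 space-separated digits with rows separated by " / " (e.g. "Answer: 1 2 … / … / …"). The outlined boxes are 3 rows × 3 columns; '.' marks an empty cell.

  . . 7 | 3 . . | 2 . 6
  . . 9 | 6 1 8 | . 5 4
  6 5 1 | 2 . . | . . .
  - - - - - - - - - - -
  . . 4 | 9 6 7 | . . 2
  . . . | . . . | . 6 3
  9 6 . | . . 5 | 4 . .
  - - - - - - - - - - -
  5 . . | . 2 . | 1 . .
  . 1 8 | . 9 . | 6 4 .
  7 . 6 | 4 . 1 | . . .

Step 1. [r7c3∈{3}] only 3 remains possible at r7c3, so r7c3=3.
Step 2. [r6c9∈{1,7,8}] col 9 places 1 nowhere but r6c9 ⇒ r6c9=1.
Step 3. [r4c8∈{8}] r4c8 has the single candidate 8 ⇒ r4c8=8.
Step 4. [r2c7∈{3,7}] r2c7 is the only open cell in row 2 admitting 7. So r2c7=7.
Step 5. [r5c6∈{2,4}] col 6 places 2 nowhere but r5c6 ⇒ r5c6=2.
Step 6. [r1c1∈{4,8}] 4 has one home in col 1: r1c1, so r1c1=4.
Step 7. [r5c1∈{1,8}] 8 has one home in col 1: r5c1 ⇒ r5c1=8.
Step 8. [r5c7∈{5,9}] row 5 places 9 nowhere but r5c7 ⇒ r5c7=9.
Step 9. [r9c8∈{2,3,9}] col 8 places 2 nowhere but r9c8, so r9c8=2.
Step 10. [r9c7∈{3,5,8}] box 9 places 3 nowhere but r9c7. So r9c7=3.
Step 11. [r8c4∈{5,7}] col 4 places 5 nowhere but r8c4, so r8c4=5.
Step 12. [r7c4∈{7,8}] col 4 places 7 nowhere but r7c4. So r7c4=7.
Step 13. [r7c8∈{9}] nothing but 9 survives at r7c8. So r7c8=9.
Step 14. [r3c9∈{8,9}] across col 9, 9 lands solely at r3c9, so r3c9=9.
Step 15. [r4c2∈{3}] r4c2 is down to just 3, so r4c2=3.
Step 16. [r9c5∈{8}] r9c5 has the single candidate 8 ⇒ r9c5=8.
Step 17. [r5c5∈{4}] r5c5 has the single candidate 4 ⇒ r5c5=4.
Step 18. [r8c1∈{2}] r8c1's peers cover all but 2. So r8c1=2.
Step 19. [r3c8∈{3}] nothing but 3 survives at r3c8. So r3c8=3.
Step 20. [r9c9∈{5}] r9c9 is down to just 5. So r9c9=5.
Step 21. [r7c9∈{8}] r7c9 has the single candidate 8 ⇒ r7c9=8.
Step 22. [r3c6∈{4}] r3c6 is down to just 4. So r3c6=4.
Step 23. [r2c2∈{2}] r2c2 is down to just 2. So r2c2=2.
Step 24. [r4c7∈{5}] only 5 remains possible at r4c7, so r4c7=5.
Step 25. [r3c5∈{7}] r3c5 has the single candidate 7 ⇒ r3c5=7.
Step 26. [r7c6∈{6}] r7c6 has the single candidate 6 ⇒ r7c6=6.
Step 27. [r5c2∈{7}] r5c2 is down to just 7 ⇒ r5c2=7.
Step 28. [r1c6∈{9}] r1c6 has the single candidate 9. So r1c6=9.
Step 29. [r5c3∈{5}] only 5 remains possible at r5c3. So r5c3=5.
Step 30. [r8c9∈{7}] nothing but 7 survives at r8c9 ⇒ r8c9=7.
Step 31. [r5c4∈{1}] r5c4's peers cover all but 1. So r5c4=1.
Step 32. [r6c3∈{2}] only 2 remains possible at r6c3 ⇒ r6c3=2.
Step 33. [r8c6∈{3}] r8c6 has the single candidate 3 ⇒ r8c6=3.
Step 34. [r3c7∈{8}] nothing but 8 survives at r3c7 ⇒ r3c7=8.
Step 35. [r1c8∈{1}] r1c8 has the single candidate 1, so r1c8=1.
Step 36. [r4c1∈{1}] r4c1's peers cover all but 1, so r4c1=1.
Step 37. [r7c2∈{4}] nothing but 4 survives at r7c2, so r7c2=4.
Step 38. [r1c5∈{5}] r1c5 is down to just 5 ⇒ r1c5=5.
Step 39. [r2c1∈{3}] nothing but 3 survives at r2c1. So r2c1=3.
Step 40. [r6c5∈{3}] only 3 remains possible at r6c5, so r6c5=3.
Step 41. [r6c4∈{8}] r6c4 is down to just 8. So r6c4=8.
Step 42. [r1c2∈{8}] r1c2's peers cover all but 8. So r1c2=8.
Step 43. [r6c8∈{7}] r6c8 has the single candidate 7, so r6c8=7.
Step 44. [r9c2∈{9}] nothing but 9 survives at r9c2, so r9c2=9.

Answer: 4 8 7 3 5 9 2 1 6 / 3 2 9 6 1 8 7 5 4 / 6 5 1 2 7 4 8 3 9 / 1 3 4 9 6 7 5 8 2 / 8 7 5 1 4 2 9 6 3 / 9 6 2 8 3 5 4 7 1 / 5 4 3 7 2 6 1 9 8 / 2 1 8 5 9 3 6 4 7 / 7 9 6 4 8 1 3 2 5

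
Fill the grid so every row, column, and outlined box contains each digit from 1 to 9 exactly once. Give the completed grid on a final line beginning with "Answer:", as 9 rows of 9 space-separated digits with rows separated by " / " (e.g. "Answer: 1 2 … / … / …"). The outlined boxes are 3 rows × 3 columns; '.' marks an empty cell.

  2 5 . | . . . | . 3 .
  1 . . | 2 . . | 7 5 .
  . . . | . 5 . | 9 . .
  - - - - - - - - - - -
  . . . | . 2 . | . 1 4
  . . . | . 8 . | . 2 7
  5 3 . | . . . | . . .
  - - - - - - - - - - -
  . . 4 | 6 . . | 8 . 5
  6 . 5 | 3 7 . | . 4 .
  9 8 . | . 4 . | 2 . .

Step 1. [r6c7∈{6}] r6c7 is down to just 6 ⇒ r6c7=6.
Step 2. [r8c6∈{1,2,8,9}] r8c6 is the only open cell in row 8 admitting 8 ⇒ r8c6=8.
Step 3. [r2c5∈{3,6,9}] across col 5, 3 lands solely at r2c5 ⇒ r2c5=3.
Step 4. [r1c5∈{1,6,9}] in col 5, 6 fits only at r1c5, so r1c5=6.
Step 5. [r8c7∈{1}] r8c7 is down to just 1, so r8c7=1.
Step 6. [r6c3∈{1,2,7,8,9}] r6c3 is the only open cell in row 6 admitting 2 ⇒ r6c3=2.
Step 7. [r5c1∈{4}] nothing but 4 survives at r5c1 ⇒ r5c1=4.
Step 8. [r3c9∈{1,2,6,8}] 2 has one home in row 3: r3c9 ⇒ r3c9=2.
Step 9. [r1c9∈{1,8}] in col 9, 1 fits only at r1c9 ⇒ r1c9=1.
Step 10. [r7c6∈{1,2,9}] across col 6, 2 lands solely at r7c6. So r7c6=2.
Step 11. [r7c5∈{1,9}] r7c5 is the only open cell in box 8 admitting 9. So r7c5=9.
Step 12. [r6c5∈{1}] only 1 remains possible at r6c5 ⇒ r6c5=1.
Step 13. [r6c8∈{8,9}] 9 has one home in col 8: r6c8. So r6c8=9.
Step 14. [r3c8∈{6,8}] 8 has one home in col 8: r3c8 ⇒ r3c8=8.
Step 15. [r1c4∈{4,7,8,9}] across col 4, 8 lands solely at r1c4. So r1c4=8.
Step 16. [r7c2∈{1,7}] 1 has one home in row 7: r7c2, so r7c2=1.
Step 17. [r2c3∈{6,8,9}] across row 2, 8 lands solely at r2c3 ⇒ r2c3=8.
Step 18. [r7c1∈{3,7}] across row 7, 3 lands solely at r7c1 ⇒ r7c1=3.
Step 19. [r3c1∈{7}] r3c1's peers cover all but 7 ⇒ r3c1=7.
Step 20. [r4c2∈{6,7,9}] col 2 places 7 nowhere but r4c2, so r4c2=7.
Step 21. [r1c3∈{9}] nothing but 9 survives at r1c3 ⇒ r1c3=9.
Step 22. [r4c3∈{6}] nothing but 6 survives at r4c3. So r4c3=6.
Step 23. [r5c6∈{3,5,6,9}] r5c6 is the only open cell in row 5 admitting 6, so r5c6=6.
Step 24. [r4c6∈{3,5,9}] in col 6, 3 fits only at r4c6 ⇒ r4c6=3.
Step 25. [r1c6∈{4,7}] r1c6 is the only open cell in row 1 admitting 7, so r1c6=7.
Step 26. [r6c6∈{4}] only 4 remains possible at r6c6 ⇒ r6c6=4.
Step 27. [r2c2∈{4,6}] r2c2 is the only open cell in row 2 admitting 4. So r2c2=4.
Step 28. [r4c4∈{5,9}] row 4 places 9 nowhere but r4c4. So r4c4=9.
Step 29. [r5c4∈{5}] r5c4 is down to just 5. So r5c4=5.
Step 30. [r9c4∈{1}] only 1 remains possible at r9c4. So r9c4=1.
Step 31. [r9c8∈{6,7}] 6 has one home in col 8: r9c8, so r9c8=6.
Step 32. [r3c3∈{3}] only 3 remains possible at r3c3. So r3c3=3.
Step 33. [r3c4∈{4}] r3c4's peers cover all but 4, so r3c4=4.
Step 34. [r4c1∈{8}] r4c1 is down to just 8, so r4c1=8.
Step 35. [r6c4∈{7}] r6c4 has the single candidate 7 ⇒ r6c4=7.
Step 36. [r2c9∈{6}] r2c9's peers cover all but 6. So r2c9=6.
Step 37. [r9c6∈{5}] r9c6 is down to just 5. So r9c6=5.
Step 38. [r9c9∈{3}] r9c9's peers cover all but 3. So r9c9=3.
Step 39. [r5c3∈{1}] r5c3's peers cover all but 1, so r5c3=1.
Step 40. [r6c9∈{8}] only 8 remains possible at r6c9, so r6c9=8.
Step 41. [r3c2∈{6}] nothing but 6 survives at r3c2. So r3c2=6.
Step 42. [r8c2∈{2}] r8c2's peers cover all but 2, so r8c2=2.
Step 43. [r2c6∈{9}] only 9 remains possible at r2c6 ⇒ r2c6=9.
Step 44. [r5c7∈{3}] r5c7's peers cover all but 3. So r5c7=3.
Step 45. [r5c2∈{9}] nothing but 9 survives at r5c2 ⇒ r5c2=9.
Step 46. [r8c9∈{9}] r8c9 is down to just 9, so r8c9=9.
Step 47. [r4c7∈{5}] only 5 remains possible at r4c7. So r4c7=5.
Step 48. [r7c8∈{7}] r7c8's peers cover all but 7. So r7c8=7.
Step 49. [r9c3∈{7}] r9c3 is down to just 7, so r9c3=7.
Step 50. [r1c7∈{4}] r1c7 has the single candidate 4, so r1c7=4.
Step 51. [r3c6∈{1}] r3c6 is down to just 1. So r3c6=1.

Answer: 2 5 9 8 6 7 4 3 1 / 1 4 8 2 3 9 7 5 6 / 7 6 3 4 5 1 9 8 2 / 8 7 6 9 2 3 5 1 4 / 4 9 1 5 8 6 3 2 7 / 5 3 2 7 1 4 6 9 8 / 3 1 4 6 9 2 8 7 5 / 6 2 5 3 7 8 1 4 9 / 9 8 7 1 4 5 2 6 3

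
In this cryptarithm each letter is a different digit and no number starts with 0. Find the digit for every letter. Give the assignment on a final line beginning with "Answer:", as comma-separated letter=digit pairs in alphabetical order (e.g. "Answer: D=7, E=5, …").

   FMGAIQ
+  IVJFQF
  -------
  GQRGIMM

Step 1. [col 1: Q + F ≡ M (mod 10)] several values work for Q in column 1 (Q + F ≡ M (mod 10), carry-in 0); try Q=3 ⇒ Q=3.
Step 2. [col 1: Q + F ≡ M (mod 10)] no forcing yet in column 1 (carry-in 0); M=0 is free and consistent — try it. So M=0.
Step 3. [col 1: Q + F ≡ M (mod 10)] from column 1 (Q=3, M=0, carry-in 0, digits 0,3 already taken and all letters distinct): F must equal 7, so F=7.
Step 4. [G] G is the leading digit of a 7-digit sum of two 6-digit numbers; the final carry is exactly 1. So G=1.
Step 5. [col 2: I + Q ≡ M (mod 10)] in column 2 we have I+Q≡M with carry-in 1; given Q=3, M=0 and digits 0,1,3,7 already taken and all letters distinct, that pins I to 6, so I=6.
Step 6. [col 3: A + F ≡ I (mod 10)] from column 3 (F=7, I=6, carry-in 1, digits 0,1,3,6,7 already taken and all letters distinct): A must equal 8 ⇒ A=8.
Step 7. [col 4: G + J ≡ G (mod 10)] in column 4 we have G+J≡G with carry-in 1; given G=1 and digits 0,1,3,6,7,8 already taken and all letters distinct, that pins J to 9, so J=9.
Step 8. [col 5: M + V ≡ R (mod 10)] column 5: given M=0, carry-in 1, and digits 0,1,3,6,7,8,9 already taken and all letters distinct, M+V≡R (mod 10) forces R=5. So R=5.
Step 9. [col 5: M + V ≡ R (mod 10)] from column 5 (M=0, R=5, carry-in 1, digits 0,1,3,5,6,7,8,9 already taken and all letters distinct): V must equal 4. So V=4.

Answer: A=8, F=7, G=1, I=6, J=9, M=0, Q=3, R=5, V=4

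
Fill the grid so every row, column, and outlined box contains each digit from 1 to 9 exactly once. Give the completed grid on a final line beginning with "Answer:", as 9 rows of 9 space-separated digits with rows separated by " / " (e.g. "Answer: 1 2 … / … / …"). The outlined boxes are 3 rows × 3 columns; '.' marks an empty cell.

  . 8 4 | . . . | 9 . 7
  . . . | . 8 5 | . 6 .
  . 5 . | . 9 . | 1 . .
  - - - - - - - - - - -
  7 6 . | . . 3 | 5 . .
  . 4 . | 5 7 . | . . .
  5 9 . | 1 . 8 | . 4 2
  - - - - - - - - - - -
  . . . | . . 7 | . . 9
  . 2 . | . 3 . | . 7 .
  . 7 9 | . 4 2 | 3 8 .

Step 1. [r9c4∈{6}] r9c4 is down to just 6, so r9c4=6.
Step 2. [r9c1∈{1}] r9c1's peers cover all but 1, so r9c1=1.
Step 3. [r6c3∈{3}] nothing but 3 survives at r6c3, so r6c3=3.
Step 4. [r5c7∈{6,8}] r5c7 is the only open cell in col 7 admitting 8. So r5c7=8.
Step 5. [r4c9∈{1}] r4c9 has the single candidate 1, so r4c9=1.
Step 6. [r5c1∈{2}] nothing but 2 survives at r5c1. So r5c1=2.
Step 7. [r3c6∈{4,6}] across col 6, 4 lands solely at r3c6. So r3c6=4.
Step 8. [r6c5∈{6}] only 6 remains possible at r6c5. So r6c5=6.
Step 9. [r7c4∈{8}] nothing but 8 survives at r7c4, so r7c4=8.
Step 10. [r1c8∈{2,3,5}] in row 1, 5 fits only at r1c8. So r1c8=5.
Step 11. [r5c6∈{9}] r5c6 is down to just 9, so r5c6=9.
Step 12. [r8c1∈{4,6,8}] across col 1, 8 lands solely at r8c1, so r8c1=8.
Step 13. [r7c1∈{3,4,6}] in col 1, 4 fits only at r7c1. So r7c1=4.
Step 14. [r7c5∈{1,5}] col 5 places 5 nowhere but r7c5, so r7c5=5.
Step 15. [r7c3∈{6}] r7c3 has the single candidate 6. So r7c3=6.
Step 16. [r4c5∈{2}] only 2 remains possible at r4c5. So r4c5=2.
Step 17. [r1c4∈{2,3}] 2 has one home in row 1: r1c4 ⇒ r1c4=2.
Step 18. [r1c1∈{3,6}] r1c1 is the only open cell in row 1 admitting 3 ⇒ r1c1=3.
Step 19. [r5c9∈{3,6}] 6 has one home in row 5: r5c9. So r5c9=6.
Step 20. [r7c7∈{2}] nothing but 2 survives at r7c7. So r7c7=2.
Step 21. [r2c3∈{1,2,7}] 2 has one home in row 2: r2c3. So r2c3=2.
Step 22. [r2c7∈{4}] r2c7 is down to just 4. So r2c7=4.
Step 23. [r2c9∈{3}] r2c9 has the single candidate 3 ⇒ r2c9=3.
Step 24. [r1c5∈{1}] only 1 remains possible at r1c5, so r1c5=1.
Step 25. [r3c3∈{7}] r3c3's peers cover all but 7, so r3c3=7.
Step 26. [r8c3∈{5}] r8c3's peers cover all but 5 ⇒ r8c3=5.
Step 27. [r3c4∈{3}] r3c4's peers cover all but 3 ⇒ r3c4=3.
Step 28. [r3c9∈{8}] r3c9's peers cover all but 8, so r3c9=8.
Step 29. [r4c8∈{9}] r4c8's peers cover all but 9, so r4c8=9.
Step 30. [r8c9∈{4}] nothing but 4 survives at r8c9 ⇒ r8c9=4.
Step 31. [r5c3∈{1}] only 1 remains possible at r5c3. So r5c3=1.
Step 32. [r5c8∈{3}] nothing but 3 survives at r5c8 ⇒ r5c8=3.
Step 33. [r7c8∈{1}] nothing but 1 survives at r7c8. So r7c8=1.
Step 34. [r9c9∈{5}] r9c9 is down to just 5, so r9c9=5.
Step 35. [r3c1∈{6}] nothing but 6 survives at r3c1. So r3c1=6.
Step 36. [r1c6∈{6}] r1c6 is down to just 6. So r1c6=6.
Step 37. [r6c7∈{7}] r6c7's peers cover all but 7, so r6c7=7.
Step 38. [r2c2∈{1}] r2c2's peers cover all but 1 ⇒ r2c2=1.
Step 39. [r8c4∈{9}] only 9 remains possible at r8c4, so r8c4=9.
Step 40. [r2c1∈{9}] r2c1's peers cover all but 9 ⇒ r2c1=9.
Step 41. [r4c4∈{4}] r4c4's peers cover all but 4 ⇒ r4c4=4.
Step 42. [r7c2∈{3}] r7c2 has the single candidate 3, so r7c2=3.
Step 43. [r8c6∈{1}] r8c6 is down to just 1. So r8c6=1.
Step 44. [r4c3∈{8}] nothing but 8 survives at r4c3. So r4c3=8.
Step 45. [r3c8∈{2}] only 2 remains possible at r3c8 ⇒ r3c8=2.
Step 46. [r8c7∈{6}] nothing but 6 survives at r8c7, so r8c7=6.
Step 47. [r2c4∈{7}] r2c4 is down to just 7. So r2c4=7.

Answer: 3 8 4 2 1 6 9 5 7 / 9 1 2 7 8 5 4 6 3 / 6 5 7 3 9 4 1 2 8 / 7 6 8 4 2 3 5 9 1 / 2 4 1 5 7 9 8 3 6 / 5 9 3 1 6 8 7 4 2 / 4 3 6 8 5 7 2 1 9 / 8 2 5 9 3 1 6 7 4 / 1 7 9 6 4 2 3 8 5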